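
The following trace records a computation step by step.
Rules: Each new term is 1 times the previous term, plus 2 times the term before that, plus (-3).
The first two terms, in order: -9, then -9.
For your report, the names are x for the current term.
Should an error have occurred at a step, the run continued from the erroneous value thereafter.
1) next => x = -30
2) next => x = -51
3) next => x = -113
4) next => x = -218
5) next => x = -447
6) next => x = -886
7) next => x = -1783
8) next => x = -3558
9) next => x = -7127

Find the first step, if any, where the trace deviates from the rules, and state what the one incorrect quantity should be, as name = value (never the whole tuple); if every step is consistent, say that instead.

step 3, x = -114

step 1: x = 1*(-9) + (2)*(-9) + (-3) = -30 -> agrees with the trace
step 2: x = 1*(-30) + (2)*(-9) + (-3) = -51 -> consistent with the trace
step 3: x = 1*(-51) + (2)*(-30) + (-3) = -114 -> first mismatch against the trace
The audit stops at step 3: the recorded entry is wrong and should be x = -114.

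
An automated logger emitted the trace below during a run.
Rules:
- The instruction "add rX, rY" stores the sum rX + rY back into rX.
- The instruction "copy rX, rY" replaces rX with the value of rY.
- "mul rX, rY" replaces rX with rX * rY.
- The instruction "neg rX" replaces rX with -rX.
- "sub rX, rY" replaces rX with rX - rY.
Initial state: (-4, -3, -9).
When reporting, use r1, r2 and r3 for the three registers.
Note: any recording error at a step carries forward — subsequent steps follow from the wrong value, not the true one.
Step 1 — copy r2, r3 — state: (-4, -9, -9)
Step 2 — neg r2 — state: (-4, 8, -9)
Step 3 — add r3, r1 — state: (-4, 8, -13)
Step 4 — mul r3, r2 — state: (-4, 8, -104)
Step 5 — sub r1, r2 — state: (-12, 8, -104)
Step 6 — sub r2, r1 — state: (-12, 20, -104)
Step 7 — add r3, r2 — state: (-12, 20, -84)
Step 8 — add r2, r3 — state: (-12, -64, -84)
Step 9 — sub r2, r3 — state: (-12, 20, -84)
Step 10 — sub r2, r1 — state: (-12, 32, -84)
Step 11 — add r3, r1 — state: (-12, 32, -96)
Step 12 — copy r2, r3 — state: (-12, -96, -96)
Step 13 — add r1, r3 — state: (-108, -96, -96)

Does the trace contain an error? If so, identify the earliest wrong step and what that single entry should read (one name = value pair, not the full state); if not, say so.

step 2, r2 = 9

Recomputing the run from the initial state:
step 1: r1 = -4, r2 = -9, r3 = -9
step 2: r1 = -4, r2 = 9, r3 = -9
step 3: r1 = -4, r2 = 9, r3 = -13
step 4: r1 = -4, r2 = 9, r3 = -117
step 5: r1 = -13, r2 = 9, r3 = -117
step 6: r1 = -13, r2 = 22, r3 = -117
step 7: r1 = -13, r2 = 22, r3 = -95
step 8: r1 = -13, r2 = -73, r3 = -95
step 9: r1 = -13, r2 = 22, r3 = -95
step 10: r1 = -13, r2 = 35, r3 = -95
step 11: r1 = -13, r2 = 35, r3 = -108
step 12: r1 = -13, r2 = -108, r3 = -108
step 13: r1 = -121, r2 = -108, r3 = -108
The first disagreement with the trace is at step 2, where the value should be r2 = 9.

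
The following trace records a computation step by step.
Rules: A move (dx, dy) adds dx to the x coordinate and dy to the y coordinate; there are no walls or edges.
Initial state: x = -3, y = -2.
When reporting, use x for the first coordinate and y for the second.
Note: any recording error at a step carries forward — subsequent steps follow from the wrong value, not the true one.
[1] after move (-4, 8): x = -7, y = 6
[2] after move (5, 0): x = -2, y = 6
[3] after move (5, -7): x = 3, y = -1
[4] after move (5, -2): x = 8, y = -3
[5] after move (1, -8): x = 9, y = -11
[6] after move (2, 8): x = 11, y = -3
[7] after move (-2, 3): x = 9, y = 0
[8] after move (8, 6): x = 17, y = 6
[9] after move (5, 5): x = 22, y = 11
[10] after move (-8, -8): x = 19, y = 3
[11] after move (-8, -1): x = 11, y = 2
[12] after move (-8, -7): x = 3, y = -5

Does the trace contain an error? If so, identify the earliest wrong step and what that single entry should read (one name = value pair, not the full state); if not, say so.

Step 1: x = -3 + (-4) = -7, y = -2 + (8) = 6 — exactly as logged.
Step 2: x = -7 + (5) = -2, y = 6 + (0) = 6 — exactly as logged.
Step 3: x = -2 + (5) = 3, y = 6 + (-7) = -1 — same as recorded.
Step 4: x = 3 + (5) = 8, y = -1 + (-2) = -3 — no discrepancy.
Step 5: x = 8 + (1) = 9, y = -3 + (-8) = -11 — agrees with the trace.
Step 6: x = 9 + (2) = 11, y = -11 + (8) = -3 — same as recorded.
Step 7: x = 11 + (-2) = 9, y = -3 + (3) = 0 — in agreement.
Step 8: x = 9 + (8) = 17, y = 0 + (6) = 6 — agrees with the trace.
Step 9: x = 17 + (5) = 22, y = 6 + (5) = 11 — same as recorded.
Step 10: x = 22 + (-8) = 14, y = 11 + (-8) = 3 — first mismatch against the trace.
First incorrect step: 10; the correct value is x = 14.

step 10, x = 14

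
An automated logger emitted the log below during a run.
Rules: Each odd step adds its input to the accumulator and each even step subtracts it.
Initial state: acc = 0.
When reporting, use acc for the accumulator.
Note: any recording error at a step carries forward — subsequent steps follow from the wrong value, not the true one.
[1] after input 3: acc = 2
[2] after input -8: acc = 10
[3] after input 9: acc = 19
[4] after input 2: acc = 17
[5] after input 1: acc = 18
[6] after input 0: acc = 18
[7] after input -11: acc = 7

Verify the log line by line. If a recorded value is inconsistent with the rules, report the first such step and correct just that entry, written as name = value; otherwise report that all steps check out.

step 1, acc = 3

Recomputing the run from the initial state:
step 1: acc = 3
step 2: acc = 11
step 3: acc = 20
step 4: acc = 18
step 5: acc = 19
step 6: acc = 19
step 7: acc = 8
The first disagreement with the log is at step 1, where the value should be acc = 3.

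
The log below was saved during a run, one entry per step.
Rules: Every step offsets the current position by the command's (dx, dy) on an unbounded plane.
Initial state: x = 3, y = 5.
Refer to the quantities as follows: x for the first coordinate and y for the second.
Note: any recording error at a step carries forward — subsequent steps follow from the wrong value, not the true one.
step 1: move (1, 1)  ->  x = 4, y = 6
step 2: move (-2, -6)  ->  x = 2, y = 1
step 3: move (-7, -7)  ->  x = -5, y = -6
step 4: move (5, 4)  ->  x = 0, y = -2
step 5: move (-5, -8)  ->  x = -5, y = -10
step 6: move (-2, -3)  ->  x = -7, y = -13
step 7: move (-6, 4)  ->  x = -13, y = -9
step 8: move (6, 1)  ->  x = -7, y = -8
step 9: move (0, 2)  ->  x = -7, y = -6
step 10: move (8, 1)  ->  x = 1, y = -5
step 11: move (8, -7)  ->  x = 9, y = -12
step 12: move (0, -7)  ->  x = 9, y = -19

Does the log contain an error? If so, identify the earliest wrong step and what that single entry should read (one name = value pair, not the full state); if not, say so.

step 2, y = 0

1. x = 3 + (1) = 4, y = 5 + (1) = 6 (matches)
2. x = 4 + (-2) = 2, y = 6 + (-6) = 0 (the recorded entry deviates here)
The earliest wrong entry is at step 2: it should read y = 0.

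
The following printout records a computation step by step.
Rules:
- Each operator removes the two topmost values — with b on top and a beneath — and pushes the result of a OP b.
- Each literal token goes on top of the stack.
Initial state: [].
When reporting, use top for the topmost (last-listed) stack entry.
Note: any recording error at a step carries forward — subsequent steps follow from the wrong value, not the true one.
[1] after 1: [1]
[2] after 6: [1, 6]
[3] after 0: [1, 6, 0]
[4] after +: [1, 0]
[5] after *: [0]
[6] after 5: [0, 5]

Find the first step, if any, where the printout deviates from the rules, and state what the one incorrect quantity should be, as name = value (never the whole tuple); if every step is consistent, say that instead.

step 4, top = 6

Recomputing the run from the initial state:
step 1: [1]
step 2: [1, 6]
step 3: [1, 6, 0]
step 4: [1, 6]
step 5: [6]
step 6: [6, 5]
The first disagreement with the printout is at step 4, where the value should be top = 6.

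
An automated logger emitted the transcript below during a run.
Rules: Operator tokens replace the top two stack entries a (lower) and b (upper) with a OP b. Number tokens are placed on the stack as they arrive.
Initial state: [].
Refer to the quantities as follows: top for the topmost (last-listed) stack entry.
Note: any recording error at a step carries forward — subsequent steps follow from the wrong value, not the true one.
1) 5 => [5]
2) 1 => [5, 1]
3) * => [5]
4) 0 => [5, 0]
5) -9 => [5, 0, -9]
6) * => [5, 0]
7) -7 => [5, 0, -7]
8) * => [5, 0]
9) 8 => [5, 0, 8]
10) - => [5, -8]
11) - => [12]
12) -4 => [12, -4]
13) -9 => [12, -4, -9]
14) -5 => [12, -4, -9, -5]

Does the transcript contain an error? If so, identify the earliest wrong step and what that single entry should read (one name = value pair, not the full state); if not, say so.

step 11, top = 13

1. push 5: top = 5 (consistent with the transcript)
2. push 1: top = 1 (exactly as logged)
3. 5 * 1 = 5 (checks out)
4. push 0: top = 0 (checks out)
5. push -9: top = -9 (no discrepancy)
6. 0 * -9 = 0 (no discrepancy)
7. push -7: top = -7 (consistent with the transcript)
8. 0 * -7 = 0 (in agreement)
9. push 8: top = 8 (verified)
10. 0 - 8 = -8 (checks out)
11. 5 - -8 = 13 (a discrepancy with the transcript)
First deviation found at step 11; the corrected entry is top = 13.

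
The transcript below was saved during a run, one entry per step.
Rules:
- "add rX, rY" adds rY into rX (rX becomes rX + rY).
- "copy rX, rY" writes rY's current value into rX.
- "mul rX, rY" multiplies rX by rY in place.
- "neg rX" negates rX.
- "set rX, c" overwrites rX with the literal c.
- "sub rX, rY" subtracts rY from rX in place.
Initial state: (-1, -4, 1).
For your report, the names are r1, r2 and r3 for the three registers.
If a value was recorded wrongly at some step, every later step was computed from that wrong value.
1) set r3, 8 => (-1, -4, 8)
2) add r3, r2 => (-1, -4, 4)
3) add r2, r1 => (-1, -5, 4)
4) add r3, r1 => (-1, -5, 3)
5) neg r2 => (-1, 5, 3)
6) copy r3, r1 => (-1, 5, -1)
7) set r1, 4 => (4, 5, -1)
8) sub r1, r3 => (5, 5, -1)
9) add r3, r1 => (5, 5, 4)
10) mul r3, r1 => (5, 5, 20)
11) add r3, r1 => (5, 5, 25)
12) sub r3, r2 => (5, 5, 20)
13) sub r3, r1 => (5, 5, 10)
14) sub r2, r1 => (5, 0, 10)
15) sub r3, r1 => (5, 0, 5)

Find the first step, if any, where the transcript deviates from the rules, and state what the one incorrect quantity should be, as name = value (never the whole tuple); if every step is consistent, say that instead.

step 13, r3 = 15

Recomputing the run from the initial state:
step 1: r1 = -1, r2 = -4, r3 = 8
step 2: r1 = -1, r2 = -4, r3 = 4
step 3: r1 = -1, r2 = -5, r3 = 4
step 4: r1 = -1, r2 = -5, r3 = 3
step 5: r1 = -1, r2 = 5, r3 = 3
step 6: r1 = -1, r2 = 5, r3 = -1
step 7: r1 = 4, r2 = 5, r3 = -1
step 8: r1 = 5, r2 = 5, r3 = -1
step 9: r1 = 5, r2 = 5, r3 = 4
step 10: r1 = 5, r2 = 5, r3 = 20
step 11: r1 = 5, r2 = 5, r3 = 25
step 12: r1 = 5, r2 = 5, r3 = 20
step 13: r1 = 5, r2 = 5, r3 = 15
step 14: r1 = 5, r2 = 0, r3 = 15
step 15: r1 = 5, r2 = 0, r3 = 10
The first disagreement with the transcript is at step 13, where the value should be r3 = 15.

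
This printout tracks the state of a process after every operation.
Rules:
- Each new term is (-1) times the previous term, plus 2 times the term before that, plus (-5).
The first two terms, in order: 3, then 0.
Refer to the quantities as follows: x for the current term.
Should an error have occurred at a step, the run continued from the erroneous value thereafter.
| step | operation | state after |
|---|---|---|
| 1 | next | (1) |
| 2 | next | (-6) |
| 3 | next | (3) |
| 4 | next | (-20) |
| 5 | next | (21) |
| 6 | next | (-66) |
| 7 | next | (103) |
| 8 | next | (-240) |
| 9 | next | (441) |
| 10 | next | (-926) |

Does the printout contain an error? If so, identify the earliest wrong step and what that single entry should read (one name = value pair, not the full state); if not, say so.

no error

Recomputing the run from the initial state:
step 1: x = 1
step 2: x = -6
step 3: x = 3
step 4: x = -20
step 5: x = 21
step 6: x = -66
step 7: x = 103
step 8: x = -240
step 9: x = 441
step 10: x = -926
This matches the printout at every step.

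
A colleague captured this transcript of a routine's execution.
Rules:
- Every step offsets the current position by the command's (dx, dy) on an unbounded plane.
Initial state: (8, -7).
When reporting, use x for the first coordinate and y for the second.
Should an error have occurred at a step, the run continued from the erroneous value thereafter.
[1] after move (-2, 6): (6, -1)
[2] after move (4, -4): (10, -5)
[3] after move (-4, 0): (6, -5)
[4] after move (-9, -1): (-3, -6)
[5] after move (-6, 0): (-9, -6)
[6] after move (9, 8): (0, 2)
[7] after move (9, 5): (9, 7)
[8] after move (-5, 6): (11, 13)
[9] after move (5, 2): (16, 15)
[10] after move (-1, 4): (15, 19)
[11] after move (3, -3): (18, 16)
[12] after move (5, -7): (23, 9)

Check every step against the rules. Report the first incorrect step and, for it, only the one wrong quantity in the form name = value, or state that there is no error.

step 8, x = 4

Step 1: x = 8 + (-2) = 6, y = -7 + (6) = -1 — in agreement.
Step 2: x = 6 + (4) = 10, y = -1 + (-4) = -5 — checks out.
Step 3: x = 10 + (-4) = 6, y = -5 + (0) = -5 — agrees with the transcript.
Step 4: x = 6 + (-9) = -3, y = -5 + (-1) = -6 — exactly as logged.
Step 5: x = -3 + (-6) = -9, y = -6 + (0) = -6 — matches.
Step 6: x = -9 + (9) = 0, y = -6 + (8) = 2 — matches.
Step 7: x = 0 + (9) = 9, y = 2 + (5) = 7 — consistent with the transcript.
Step 8: x = 9 + (-5) = 4, y = 7 + (6) = 13 — the entry is off here.
That makes step 8 the first incorrect line — x = 4 is what it should show.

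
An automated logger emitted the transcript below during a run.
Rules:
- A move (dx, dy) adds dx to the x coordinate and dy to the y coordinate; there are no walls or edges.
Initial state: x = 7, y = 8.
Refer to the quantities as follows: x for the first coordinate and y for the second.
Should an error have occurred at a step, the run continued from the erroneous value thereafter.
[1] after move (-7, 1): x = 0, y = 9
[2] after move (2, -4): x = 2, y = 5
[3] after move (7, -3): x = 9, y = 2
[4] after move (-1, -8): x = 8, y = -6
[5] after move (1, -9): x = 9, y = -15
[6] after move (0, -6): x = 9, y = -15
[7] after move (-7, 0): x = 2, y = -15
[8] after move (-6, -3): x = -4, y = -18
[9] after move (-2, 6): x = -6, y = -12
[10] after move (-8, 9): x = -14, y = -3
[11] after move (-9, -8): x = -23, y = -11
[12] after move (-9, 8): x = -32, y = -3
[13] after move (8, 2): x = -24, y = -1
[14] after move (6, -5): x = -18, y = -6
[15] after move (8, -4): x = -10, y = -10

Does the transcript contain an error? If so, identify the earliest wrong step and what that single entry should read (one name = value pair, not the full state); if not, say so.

step 6, y = -21

Step 1: x = 7 + (-7) = 0, y = 8 + (1) = 9 — consistent with the transcript.
Step 2: x = 0 + (2) = 2, y = 9 + (-4) = 5 — consistent with the transcript.
Step 3: x = 2 + (7) = 9, y = 5 + (-3) = 2 — confirmed correct.
Step 4: x = 9 + (-1) = 8, y = 2 + (-8) = -6 — in agreement.
Step 5: x = 8 + (1) = 9, y = -6 + (-9) = -15 — verified.
Step 6: x = 9 + (0) = 9, y = -15 + (-6) = -21 — the transcript disagrees here.
Step 6 is the first one off; corrected, y = -21.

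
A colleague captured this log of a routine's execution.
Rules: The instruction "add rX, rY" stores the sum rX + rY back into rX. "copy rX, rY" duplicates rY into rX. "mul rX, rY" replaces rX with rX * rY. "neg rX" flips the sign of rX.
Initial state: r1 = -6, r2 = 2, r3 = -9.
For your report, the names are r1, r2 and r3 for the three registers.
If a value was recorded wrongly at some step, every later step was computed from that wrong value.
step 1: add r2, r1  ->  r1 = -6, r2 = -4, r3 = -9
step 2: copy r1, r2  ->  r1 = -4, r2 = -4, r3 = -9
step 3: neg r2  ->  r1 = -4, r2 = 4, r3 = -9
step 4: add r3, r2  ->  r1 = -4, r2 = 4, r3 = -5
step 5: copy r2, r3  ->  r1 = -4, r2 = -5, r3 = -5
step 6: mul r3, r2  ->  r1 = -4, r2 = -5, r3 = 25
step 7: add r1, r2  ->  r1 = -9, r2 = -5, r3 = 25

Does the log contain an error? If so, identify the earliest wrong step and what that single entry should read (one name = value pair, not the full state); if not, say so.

1. r2 = 2 + -6 = -4 (same as recorded)
2. r1 = -4 (in agreement)
3. r2 = -(-4) = 4 (consistent with the log)
4. r3 = -9 + 4 = -5 (confirmed correct)
5. r2 = -5 (no discrepancy)
6. r3 = -5 * -5 = 25 (no discrepancy)
7. r1 = -4 + -5 = -9 (agrees with the log)
The recomputation confirms every line.

no error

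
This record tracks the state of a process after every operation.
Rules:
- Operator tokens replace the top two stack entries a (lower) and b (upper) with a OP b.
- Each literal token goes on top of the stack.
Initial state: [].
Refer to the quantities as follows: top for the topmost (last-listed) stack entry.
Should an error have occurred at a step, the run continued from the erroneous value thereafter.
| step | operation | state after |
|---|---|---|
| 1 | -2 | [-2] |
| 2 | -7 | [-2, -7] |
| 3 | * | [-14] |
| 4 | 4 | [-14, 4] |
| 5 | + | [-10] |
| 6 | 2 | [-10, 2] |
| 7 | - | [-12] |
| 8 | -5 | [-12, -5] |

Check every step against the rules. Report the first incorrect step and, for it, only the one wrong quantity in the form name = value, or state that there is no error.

step 1: push -2: top = -2 -> agrees with the record
step 2: push -7: top = -7 -> matches
step 3: -2 * -7 = 14 -> first mismatch against the record
Conclusion: step 3 carries the first error; the entry should be top = 14.

step 3, top = 14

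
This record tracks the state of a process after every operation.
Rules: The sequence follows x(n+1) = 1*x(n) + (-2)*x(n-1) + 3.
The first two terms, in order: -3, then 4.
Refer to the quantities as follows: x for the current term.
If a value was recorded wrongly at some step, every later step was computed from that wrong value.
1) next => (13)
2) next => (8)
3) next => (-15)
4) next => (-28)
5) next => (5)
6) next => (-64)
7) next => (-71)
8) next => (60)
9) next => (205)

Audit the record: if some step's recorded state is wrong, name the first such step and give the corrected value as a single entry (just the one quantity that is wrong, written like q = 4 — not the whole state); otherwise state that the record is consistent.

step 6, x = 64

Recomputing the run from the initial state:
step 1: x = 13
step 2: x = 8
step 3: x = -15
step 4: x = -28
step 5: x = 5
step 6: x = 64
step 7: x = 57
step 8: x = -68
step 9: x = -179
The first disagreement with the record is at step 6, where the value should be x = 64.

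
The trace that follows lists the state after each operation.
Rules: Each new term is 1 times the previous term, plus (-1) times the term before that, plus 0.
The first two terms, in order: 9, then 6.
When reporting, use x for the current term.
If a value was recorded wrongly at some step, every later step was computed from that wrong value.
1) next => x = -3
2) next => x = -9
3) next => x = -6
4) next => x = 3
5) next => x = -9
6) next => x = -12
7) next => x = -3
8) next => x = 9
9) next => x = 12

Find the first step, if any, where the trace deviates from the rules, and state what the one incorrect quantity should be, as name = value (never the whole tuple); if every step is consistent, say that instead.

1. x = 1*(6) + (-1)*(9) + (0) = -3 (matches)
2. x = 1*(-3) + (-1)*(6) + (0) = -9 (no discrepancy)
3. x = 1*(-9) + (-1)*(-3) + (0) = -6 (consistent with the trace)
4. x = 1*(-6) + (-1)*(-9) + (0) = 3 (checks out)
5. x = 1*(3) + (-1)*(-6) + (0) = 9 (the entry is off here)
Step 5 is the first one off; corrected, x = 9.

step 5, x = 9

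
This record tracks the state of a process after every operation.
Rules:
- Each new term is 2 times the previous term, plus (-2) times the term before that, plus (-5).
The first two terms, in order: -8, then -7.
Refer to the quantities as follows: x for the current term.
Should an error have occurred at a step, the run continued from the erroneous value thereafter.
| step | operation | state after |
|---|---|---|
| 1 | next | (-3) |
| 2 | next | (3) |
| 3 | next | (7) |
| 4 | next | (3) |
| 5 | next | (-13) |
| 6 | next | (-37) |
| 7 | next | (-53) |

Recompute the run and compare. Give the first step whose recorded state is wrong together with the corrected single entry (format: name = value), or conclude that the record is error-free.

Recomputing the run from the initial state:
step 1: x = -3
step 2: x = 3
step 3: x = 7
step 4: x = 3
step 5: x = -13
step 6: x = -37
step 7: x = -53
This matches the record at every step.

no error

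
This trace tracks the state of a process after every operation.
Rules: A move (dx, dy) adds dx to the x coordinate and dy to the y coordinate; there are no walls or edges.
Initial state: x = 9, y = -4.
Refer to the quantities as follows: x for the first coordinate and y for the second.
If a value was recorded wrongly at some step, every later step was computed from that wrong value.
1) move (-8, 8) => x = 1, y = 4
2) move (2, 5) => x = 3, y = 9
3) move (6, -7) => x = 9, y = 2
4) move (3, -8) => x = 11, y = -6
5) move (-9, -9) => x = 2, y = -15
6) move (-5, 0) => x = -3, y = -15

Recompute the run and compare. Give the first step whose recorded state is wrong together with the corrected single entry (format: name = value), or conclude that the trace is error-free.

step 4, x = 12

Recomputing the run from the initial state:
step 1: x = 1, y = 4
step 2: x = 3, y = 9
step 3: x = 9, y = 2
step 4: x = 12, y = -6
step 5: x = 3, y = -15
step 6: x = -2, y = -15
The first disagreement with the trace is at step 4, where the value should be x = 12.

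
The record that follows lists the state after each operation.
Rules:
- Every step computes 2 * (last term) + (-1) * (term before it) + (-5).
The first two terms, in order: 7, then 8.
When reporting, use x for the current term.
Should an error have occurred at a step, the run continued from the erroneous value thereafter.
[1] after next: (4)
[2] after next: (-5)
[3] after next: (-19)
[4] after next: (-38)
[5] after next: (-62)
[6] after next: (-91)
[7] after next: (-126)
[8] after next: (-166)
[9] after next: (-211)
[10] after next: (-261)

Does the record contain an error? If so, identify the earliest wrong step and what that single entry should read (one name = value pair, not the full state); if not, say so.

Recomputing the run from the initial state:
step 1: x = 4
step 2: x = -5
step 3: x = -19
step 4: x = -38
step 5: x = -62
step 6: x = -91
step 7: x = -125
step 8: x = -164
step 9: x = -208
step 10: x = -257
The first disagreement with the record is at step 7, where the value should be x = -125.

step 7, x = -125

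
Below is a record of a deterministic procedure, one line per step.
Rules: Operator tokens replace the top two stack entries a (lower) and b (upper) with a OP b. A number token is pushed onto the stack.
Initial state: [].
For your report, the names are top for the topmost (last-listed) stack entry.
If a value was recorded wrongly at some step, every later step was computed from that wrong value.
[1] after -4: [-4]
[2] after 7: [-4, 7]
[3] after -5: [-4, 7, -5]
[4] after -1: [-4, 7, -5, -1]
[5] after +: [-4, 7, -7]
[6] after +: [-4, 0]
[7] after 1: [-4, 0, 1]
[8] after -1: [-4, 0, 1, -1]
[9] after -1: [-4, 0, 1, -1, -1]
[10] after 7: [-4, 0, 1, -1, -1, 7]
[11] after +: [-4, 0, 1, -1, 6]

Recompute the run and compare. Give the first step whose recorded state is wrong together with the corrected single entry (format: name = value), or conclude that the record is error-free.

step 1: push -4: top = -4 -> in agreement
step 2: push 7: top = 7 -> exactly as logged
step 3: push -5: top = -5 -> same as recorded
step 4: push -1: top = -1 -> matches
step 5: -5 + -1 = -6 -> not what was recorded
So the first discrepancy is step 5, where the right value is top = -6.

step 5, top = -6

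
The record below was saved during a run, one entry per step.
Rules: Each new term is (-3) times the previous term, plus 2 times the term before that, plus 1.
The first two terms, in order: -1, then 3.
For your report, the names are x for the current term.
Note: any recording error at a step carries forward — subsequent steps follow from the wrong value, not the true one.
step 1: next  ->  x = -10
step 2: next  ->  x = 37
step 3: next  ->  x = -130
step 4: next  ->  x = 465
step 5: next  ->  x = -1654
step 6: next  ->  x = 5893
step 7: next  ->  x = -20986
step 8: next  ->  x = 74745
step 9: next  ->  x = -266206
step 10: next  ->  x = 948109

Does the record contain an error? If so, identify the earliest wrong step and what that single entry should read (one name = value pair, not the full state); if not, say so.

no error

step 1: x = -3*(3) + (2)*(-1) + (1) = -10 -> checks out
step 2: x = -3*(-10) + (2)*(3) + (1) = 37 -> checks out
step 3: x = -3*(37) + (2)*(-10) + (1) = -130 -> exactly as logged
step 4: x = -3*(-130) + (2)*(37) + (1) = 465 -> consistent with the record
step 5: x = -3*(465) + (2)*(-130) + (1) = -1654 -> in agreement
step 6: x = -3*(-1654) + (2)*(465) + (1) = 5893 -> matches
step 7: x = -3*(5893) + (2)*(-1654) + (1) = -20986 -> consistent with the record
step 8: x = -3*(-20986) + (2)*(5893) + (1) = 74745 -> agrees with the record
step 9: x = -3*(74745) + (2)*(-20986) + (1) = -266206 -> no discrepancy
step 10: x = -3*(-266206) + (2)*(74745) + (1) = 948109 -> consistent with the record
All entries verified; no error found.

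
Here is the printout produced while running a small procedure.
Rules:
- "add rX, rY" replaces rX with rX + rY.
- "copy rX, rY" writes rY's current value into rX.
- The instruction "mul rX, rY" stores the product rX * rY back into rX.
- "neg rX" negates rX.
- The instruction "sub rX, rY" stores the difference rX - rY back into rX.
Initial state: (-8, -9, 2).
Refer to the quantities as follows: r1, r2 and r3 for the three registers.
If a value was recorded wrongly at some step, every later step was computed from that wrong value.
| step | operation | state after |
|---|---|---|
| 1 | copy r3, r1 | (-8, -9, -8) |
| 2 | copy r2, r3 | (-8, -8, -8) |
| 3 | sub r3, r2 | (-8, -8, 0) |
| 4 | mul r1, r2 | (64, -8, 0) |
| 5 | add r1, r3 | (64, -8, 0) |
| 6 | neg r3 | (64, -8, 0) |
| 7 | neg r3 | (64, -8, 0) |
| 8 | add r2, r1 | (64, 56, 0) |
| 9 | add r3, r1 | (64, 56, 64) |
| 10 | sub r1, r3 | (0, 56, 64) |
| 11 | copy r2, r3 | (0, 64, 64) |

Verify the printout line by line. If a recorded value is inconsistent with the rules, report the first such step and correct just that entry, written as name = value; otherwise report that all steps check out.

no error

Recomputing the run from the initial state:
step 1: r1 = -8, r2 = -9, r3 = -8
step 2: r1 = -8, r2 = -8, r3 = -8
step 3: r1 = -8, r2 = -8, r3 = 0
step 4: r1 = 64, r2 = -8, r3 = 0
step 5: r1 = 64, r2 = -8, r3 = 0
step 6: r1 = 64, r2 = -8, r3 = 0
step 7: r1 = 64, r2 = -8, r3 = 0
step 8: r1 = 64, r2 = 56, r3 = 0
step 9: r1 = 64, r2 = 56, r3 = 64
step 10: r1 = 0, r2 = 56, r3 = 64
step 11: r1 = 0, r2 = 64, r3 = 64
This matches the printout at every step.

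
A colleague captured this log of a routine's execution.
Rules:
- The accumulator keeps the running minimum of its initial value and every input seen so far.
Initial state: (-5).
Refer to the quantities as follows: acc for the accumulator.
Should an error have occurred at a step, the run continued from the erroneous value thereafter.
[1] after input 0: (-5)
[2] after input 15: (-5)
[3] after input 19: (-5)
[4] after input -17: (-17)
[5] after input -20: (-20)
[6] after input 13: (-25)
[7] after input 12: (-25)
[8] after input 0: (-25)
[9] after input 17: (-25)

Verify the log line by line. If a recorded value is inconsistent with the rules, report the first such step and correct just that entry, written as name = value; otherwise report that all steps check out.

step 6, acc = -20

Recomputing the run from the initial state:
step 1: acc = -5
step 2: acc = -5
step 3: acc = -5
step 4: acc = -17
step 5: acc = -20
step 6: acc = -20
step 7: acc = -20
step 8: acc = -20
step 9: acc = -20
The first disagreement with the log is at step 6, where the value should be acc = -20.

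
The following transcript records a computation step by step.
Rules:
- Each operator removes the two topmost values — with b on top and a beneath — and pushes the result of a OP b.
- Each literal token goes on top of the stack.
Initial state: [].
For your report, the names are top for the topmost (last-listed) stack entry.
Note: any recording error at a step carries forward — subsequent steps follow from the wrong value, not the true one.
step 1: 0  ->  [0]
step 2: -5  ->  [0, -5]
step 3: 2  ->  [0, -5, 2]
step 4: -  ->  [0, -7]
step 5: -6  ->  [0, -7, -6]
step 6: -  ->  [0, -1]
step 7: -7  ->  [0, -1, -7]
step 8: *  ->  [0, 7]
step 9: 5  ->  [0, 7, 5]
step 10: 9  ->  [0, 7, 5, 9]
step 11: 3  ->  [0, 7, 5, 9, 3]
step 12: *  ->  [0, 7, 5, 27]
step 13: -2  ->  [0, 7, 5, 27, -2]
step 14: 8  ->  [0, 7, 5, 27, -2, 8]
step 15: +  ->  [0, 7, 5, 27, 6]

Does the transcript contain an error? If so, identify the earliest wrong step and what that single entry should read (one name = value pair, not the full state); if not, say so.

no error

step 1: push 0: top = 0 -> exactly as logged
step 2: push -5: top = -5 -> confirmed correct
step 3: push 2: top = 2 -> matches
step 4: -5 - 2 = -7 -> agrees with the transcript
step 5: push -6: top = -6 -> same as recorded
step 6: -7 - -6 = -1 -> agrees with the transcript
step 7: push -7: top = -7 -> confirmed correct
step 8: -1 * -7 = 7 -> same as recorded
step 9: push 5: top = 5 -> checks out
step 10: push 9: top = 9 -> in agreement
step 11: push 3: top = 3 -> exactly as logged
step 12: 9 * 3 = 27 -> same as recorded
step 13: push -2: top = -2 -> in agreement
step 14: push 8: top = 8 -> in agreement
step 15: -2 + 8 = 6 -> checks out
No step deviates from the rules.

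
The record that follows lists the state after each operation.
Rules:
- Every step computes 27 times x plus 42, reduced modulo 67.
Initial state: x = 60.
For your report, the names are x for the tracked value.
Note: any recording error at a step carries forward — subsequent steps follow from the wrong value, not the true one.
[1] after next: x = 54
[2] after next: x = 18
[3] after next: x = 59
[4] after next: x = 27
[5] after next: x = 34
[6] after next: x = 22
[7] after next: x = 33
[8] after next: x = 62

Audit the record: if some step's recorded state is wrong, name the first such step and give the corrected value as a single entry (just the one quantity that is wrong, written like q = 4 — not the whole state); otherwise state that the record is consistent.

1. x = (27*60 + 42) mod 67 = 54 (exactly as logged)
2. x = (27*54 + 42) mod 67 = 26 (this is not what the record shows)
The earliest wrong entry is at step 2: it should read x = 26.

step 2, x = 26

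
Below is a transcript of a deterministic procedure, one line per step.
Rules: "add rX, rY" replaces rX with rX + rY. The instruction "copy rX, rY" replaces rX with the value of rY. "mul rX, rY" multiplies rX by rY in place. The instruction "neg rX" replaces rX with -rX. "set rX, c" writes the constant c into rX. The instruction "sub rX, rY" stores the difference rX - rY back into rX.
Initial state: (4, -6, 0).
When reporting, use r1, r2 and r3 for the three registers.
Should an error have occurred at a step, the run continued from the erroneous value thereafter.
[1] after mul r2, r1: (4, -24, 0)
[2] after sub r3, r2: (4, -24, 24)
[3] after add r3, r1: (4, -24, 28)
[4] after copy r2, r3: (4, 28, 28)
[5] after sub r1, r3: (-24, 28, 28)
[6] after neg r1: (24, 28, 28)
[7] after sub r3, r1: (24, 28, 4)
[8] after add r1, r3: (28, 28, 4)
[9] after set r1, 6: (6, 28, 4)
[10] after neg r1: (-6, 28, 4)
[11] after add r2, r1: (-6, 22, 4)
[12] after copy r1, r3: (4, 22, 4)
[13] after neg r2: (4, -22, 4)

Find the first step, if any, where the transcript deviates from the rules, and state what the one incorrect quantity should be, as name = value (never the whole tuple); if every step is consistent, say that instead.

no error

step 1: r2 = -6 * 4 = -24 -> no discrepancy
step 2: r3 = 0 - -24 = 24 -> agrees with the transcript
step 3: r3 = 24 + 4 = 28 -> consistent with the transcript
step 4: r2 = 28 -> same as recorded
step 5: r1 = 4 - 28 = -24 -> exactly as logged
step 6: r1 = -(-24) = 24 -> agrees with the transcript
step 7: r3 = 28 - 24 = 4 -> matches
step 8: r1 = 24 + 4 = 28 -> verified
step 9: r1 = 6 -> confirmed correct
step 10: r1 = -(6) = -6 -> agrees with the transcript
step 11: r2 = 28 + -6 = 22 -> in agreement
step 12: r1 = 4 -> in agreement
step 13: r2 = -(22) = -22 -> confirmed correct
All entries verified; no error found.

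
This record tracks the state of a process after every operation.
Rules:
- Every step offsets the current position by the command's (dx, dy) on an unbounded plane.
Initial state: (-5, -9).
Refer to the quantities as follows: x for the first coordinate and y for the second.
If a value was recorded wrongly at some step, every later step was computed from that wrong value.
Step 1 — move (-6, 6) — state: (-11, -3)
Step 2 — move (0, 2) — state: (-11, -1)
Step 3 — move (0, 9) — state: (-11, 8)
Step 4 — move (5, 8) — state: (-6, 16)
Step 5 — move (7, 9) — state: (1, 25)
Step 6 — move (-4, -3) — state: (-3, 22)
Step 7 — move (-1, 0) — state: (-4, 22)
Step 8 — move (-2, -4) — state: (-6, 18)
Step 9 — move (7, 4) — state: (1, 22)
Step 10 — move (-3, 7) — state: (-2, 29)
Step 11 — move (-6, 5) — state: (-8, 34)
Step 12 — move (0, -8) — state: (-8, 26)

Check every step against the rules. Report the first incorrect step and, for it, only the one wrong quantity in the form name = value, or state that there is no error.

no error

Recomputing the run from the initial state:
step 1: x = -11, y = -3
step 2: x = -11, y = -1
step 3: x = -11, y = 8
step 4: x = -6, y = 16
step 5: x = 1, y = 25
step 6: x = -3, y = 22
step 7: x = -4, y = 22
step 8: x = -6, y = 18
step 9: x = 1, y = 22
step 10: x = -2, y = 29
step 11: x = -8, y = 34
step 12: x = -8, y = 26
This matches the record at every step.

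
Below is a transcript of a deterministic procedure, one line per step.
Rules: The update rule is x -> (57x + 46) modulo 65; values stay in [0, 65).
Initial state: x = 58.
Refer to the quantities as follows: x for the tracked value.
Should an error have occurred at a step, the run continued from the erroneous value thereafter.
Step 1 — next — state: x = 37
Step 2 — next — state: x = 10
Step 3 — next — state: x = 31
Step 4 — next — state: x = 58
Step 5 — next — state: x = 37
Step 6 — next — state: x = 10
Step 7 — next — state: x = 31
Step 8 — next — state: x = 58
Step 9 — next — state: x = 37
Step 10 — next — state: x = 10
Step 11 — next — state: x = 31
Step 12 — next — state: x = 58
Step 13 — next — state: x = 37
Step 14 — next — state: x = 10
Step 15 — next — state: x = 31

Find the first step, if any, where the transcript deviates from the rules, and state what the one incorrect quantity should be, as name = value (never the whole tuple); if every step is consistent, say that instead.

no error

Recomputing the run from the initial state:
step 1: x = 37
step 2: x = 10
step 3: x = 31
step 4: x = 58
step 5: x = 37
step 6: x = 10
step 7: x = 31
step 8: x = 58
step 9: x = 37
step 10: x = 10
step 11: x = 31
step 12: x = 58
step 13: x = 37
step 14: x = 10
step 15: x = 31
This matches the transcript at every step.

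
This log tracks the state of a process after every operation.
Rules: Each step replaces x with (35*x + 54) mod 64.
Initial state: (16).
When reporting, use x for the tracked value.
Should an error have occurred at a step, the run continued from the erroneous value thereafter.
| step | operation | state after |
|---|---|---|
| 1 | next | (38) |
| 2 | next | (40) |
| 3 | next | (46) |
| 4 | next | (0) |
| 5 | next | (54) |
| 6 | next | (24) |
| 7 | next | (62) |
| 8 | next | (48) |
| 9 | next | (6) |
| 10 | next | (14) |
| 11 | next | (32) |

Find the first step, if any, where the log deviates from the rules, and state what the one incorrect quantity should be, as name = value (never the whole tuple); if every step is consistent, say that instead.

step 1: x = (35*16 + 54) mod 64 = 38 -> no discrepancy
step 2: x = (35*38 + 54) mod 64 = 40 -> checks out
step 3: x = (35*40 + 54) mod 64 = 46 -> same as recorded
step 4: x = (35*46 + 54) mod 64 = 0 -> confirmed correct
step 5: x = (35*0 + 54) mod 64 = 54 -> verified
step 6: x = (35*54 + 54) mod 64 = 24 -> confirmed correct
step 7: x = (35*24 + 54) mod 64 = 62 -> verified
step 8: x = (35*62 + 54) mod 64 = 48 -> in agreement
step 9: x = (35*48 + 54) mod 64 = 6 -> same as recorded
step 10: x = (35*6 + 54) mod 64 = 8 -> this is not what the log shows
The earliest wrong entry is at step 10: it should read x = 8.

step 10, x = 8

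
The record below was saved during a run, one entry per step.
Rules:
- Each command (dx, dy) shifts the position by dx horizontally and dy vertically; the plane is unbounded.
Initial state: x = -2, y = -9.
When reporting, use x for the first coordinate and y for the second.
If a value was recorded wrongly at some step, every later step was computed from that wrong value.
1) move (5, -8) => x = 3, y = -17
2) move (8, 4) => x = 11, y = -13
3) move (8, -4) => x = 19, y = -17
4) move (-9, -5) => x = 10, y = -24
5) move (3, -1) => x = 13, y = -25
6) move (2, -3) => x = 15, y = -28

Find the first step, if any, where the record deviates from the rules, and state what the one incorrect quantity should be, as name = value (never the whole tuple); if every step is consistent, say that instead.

step 4, y = -22

Recomputing the run from the initial state:
step 1: x = 3, y = -17
step 2: x = 11, y = -13
step 3: x = 19, y = -17
step 4: x = 10, y = -22
step 5: x = 13, y = -23
step 6: x = 15, y = -26
The first disagreement with the record is at step 4, where the value should be y = -22.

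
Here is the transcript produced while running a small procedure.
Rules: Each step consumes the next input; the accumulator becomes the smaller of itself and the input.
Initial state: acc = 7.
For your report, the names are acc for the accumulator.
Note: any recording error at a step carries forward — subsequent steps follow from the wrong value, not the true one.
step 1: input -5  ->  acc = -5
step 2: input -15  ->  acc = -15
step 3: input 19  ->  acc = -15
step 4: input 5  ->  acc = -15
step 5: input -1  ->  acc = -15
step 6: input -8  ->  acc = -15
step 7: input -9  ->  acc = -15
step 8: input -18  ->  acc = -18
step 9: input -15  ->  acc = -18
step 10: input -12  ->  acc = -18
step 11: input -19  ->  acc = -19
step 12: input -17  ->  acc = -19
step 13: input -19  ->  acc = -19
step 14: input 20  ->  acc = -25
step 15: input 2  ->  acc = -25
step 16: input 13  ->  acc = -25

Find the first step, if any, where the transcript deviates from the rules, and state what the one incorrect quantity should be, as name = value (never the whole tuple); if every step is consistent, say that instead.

step 14, acc = -19

Step 1: acc = min(7, -5) = -5 — matches.
Step 2: acc = min(-5, -15) = -15 — verified.
Step 3: acc = min(-15, 19) = -15 — no discrepancy.
Step 4: acc = min(-15, 5) = -15 — no discrepancy.
Step 5: acc = min(-15, -1) = -15 — consistent with the transcript.
Step 6: acc = min(-15, -8) = -15 — in agreement.
Step 7: acc = min(-15, -9) = -15 — exactly as logged.
Step 8: acc = min(-15, -18) = -18 — no discrepancy.
Step 9: acc = min(-18, -15) = -18 — confirmed correct.
Step 10: acc = min(-18, -12) = -18 — checks out.
Step 11: acc = min(-18, -19) = -19 — exactly as logged.
Step 12: acc = min(-19, -17) = -19 — verified.
Step 13: acc = min(-19, -19) = -19 — matches.
Step 14: acc = min(-19, 20) = -19 — a discrepancy with the transcript.
So the first discrepancy is step 14, where the right value is acc = -19.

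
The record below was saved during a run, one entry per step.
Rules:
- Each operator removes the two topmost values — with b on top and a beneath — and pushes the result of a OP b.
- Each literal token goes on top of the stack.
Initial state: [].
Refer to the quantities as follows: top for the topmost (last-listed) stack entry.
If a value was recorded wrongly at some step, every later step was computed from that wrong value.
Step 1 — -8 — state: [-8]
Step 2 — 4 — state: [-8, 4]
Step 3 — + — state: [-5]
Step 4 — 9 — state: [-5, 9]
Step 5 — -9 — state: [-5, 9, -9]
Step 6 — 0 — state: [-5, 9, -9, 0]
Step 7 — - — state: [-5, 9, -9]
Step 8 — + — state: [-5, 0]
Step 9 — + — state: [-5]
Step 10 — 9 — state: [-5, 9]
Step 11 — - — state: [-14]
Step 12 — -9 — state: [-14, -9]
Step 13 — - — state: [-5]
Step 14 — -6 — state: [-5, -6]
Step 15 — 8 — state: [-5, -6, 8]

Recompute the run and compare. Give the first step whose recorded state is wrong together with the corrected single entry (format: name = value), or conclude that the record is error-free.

step 3, top = -4

1. push -8: top = -8 (consistent with the record)
2. push 4: top = 4 (confirmed correct)
3. -8 + 4 = -4 (the entry is off here)
Step 3 is the first one off; corrected, top = -4.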